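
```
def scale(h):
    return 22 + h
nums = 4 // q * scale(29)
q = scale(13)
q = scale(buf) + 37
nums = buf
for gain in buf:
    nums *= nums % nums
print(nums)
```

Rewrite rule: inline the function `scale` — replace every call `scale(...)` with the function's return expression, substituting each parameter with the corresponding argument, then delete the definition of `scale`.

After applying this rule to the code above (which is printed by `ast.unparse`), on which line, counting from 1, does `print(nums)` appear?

7

Transformed code:
nums = 4 // q * (22 + 29)
q = 22 + 13
q = 22 + buf + 37
nums = buf
for gain in buf:
    nums *= nums % nums
print(nums)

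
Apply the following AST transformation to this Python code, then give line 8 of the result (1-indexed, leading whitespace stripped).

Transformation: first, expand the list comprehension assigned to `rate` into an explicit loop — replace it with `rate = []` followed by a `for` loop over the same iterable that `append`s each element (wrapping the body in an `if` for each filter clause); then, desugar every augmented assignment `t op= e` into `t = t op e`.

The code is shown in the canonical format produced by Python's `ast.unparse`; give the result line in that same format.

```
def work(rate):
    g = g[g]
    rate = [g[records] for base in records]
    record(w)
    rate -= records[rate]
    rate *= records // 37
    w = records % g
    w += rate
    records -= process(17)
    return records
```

rate = rate * (records // 37)

Transformed code:
def work(rate):
    g = g[g]
    rate = []
    for base in records:
        rate.append(g[records])
    record(w)
    rate = rate - records[rate]
    rate = rate * (records // 37)
    w = records % g
    w = w + rate
    records = records - process(17)
    return records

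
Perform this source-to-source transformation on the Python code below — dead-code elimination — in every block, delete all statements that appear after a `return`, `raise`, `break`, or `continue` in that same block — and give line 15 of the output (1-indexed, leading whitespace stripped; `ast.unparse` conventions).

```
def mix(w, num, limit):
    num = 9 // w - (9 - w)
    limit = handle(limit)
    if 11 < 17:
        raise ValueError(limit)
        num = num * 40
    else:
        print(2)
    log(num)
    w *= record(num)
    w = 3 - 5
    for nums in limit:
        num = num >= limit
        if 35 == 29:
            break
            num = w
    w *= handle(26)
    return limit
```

w *= handle(26)

Transformed code:
def mix(w, num, limit):
    num = 9 // w - (9 - w)
    limit = handle(limit)
    if 11 < 17:
        raise ValueError(limit)
    else:
        print(2)
    log(num)
    w *= record(num)
    w = 3 - 5
    for nums in limit:
        num = num >= limit
        if 35 == 29:
            break
    w *= handle(26)
    return limit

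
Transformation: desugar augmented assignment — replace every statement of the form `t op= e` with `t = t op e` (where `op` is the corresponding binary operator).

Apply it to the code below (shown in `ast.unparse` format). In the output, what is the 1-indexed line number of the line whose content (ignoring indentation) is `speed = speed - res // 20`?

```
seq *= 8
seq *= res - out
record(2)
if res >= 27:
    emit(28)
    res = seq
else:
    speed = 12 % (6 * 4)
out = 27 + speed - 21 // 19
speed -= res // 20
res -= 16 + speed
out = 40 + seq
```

Transformed code:
seq = seq * 8
seq = seq * (res - out)
record(2)
if res >= 27:
    emit(28)
    res = seq
else:
    speed = 12 % (6 * 4)
out = 27 + speed - 21 // 19
speed = speed - res // 20
res = res - (16 + speed)
out = 40 + seq

10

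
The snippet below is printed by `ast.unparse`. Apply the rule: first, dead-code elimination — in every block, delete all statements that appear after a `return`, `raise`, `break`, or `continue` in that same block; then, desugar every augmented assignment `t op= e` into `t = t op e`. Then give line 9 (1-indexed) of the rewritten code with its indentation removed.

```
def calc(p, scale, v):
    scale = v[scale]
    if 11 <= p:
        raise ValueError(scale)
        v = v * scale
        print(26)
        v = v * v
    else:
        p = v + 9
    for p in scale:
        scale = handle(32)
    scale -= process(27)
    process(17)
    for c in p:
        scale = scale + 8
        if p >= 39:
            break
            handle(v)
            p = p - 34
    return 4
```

scale = scale - process(27)

Transformed code:
def calc(p, scale, v):
    scale = v[scale]
    if 11 <= p:
        raise ValueError(scale)
    else:
        p = v + 9
    for p in scale:
        scale = handle(32)
    scale = scale - process(27)
    process(17)
    for c in p:
        scale = scale + 8
        if p >= 39:
            break
    return 4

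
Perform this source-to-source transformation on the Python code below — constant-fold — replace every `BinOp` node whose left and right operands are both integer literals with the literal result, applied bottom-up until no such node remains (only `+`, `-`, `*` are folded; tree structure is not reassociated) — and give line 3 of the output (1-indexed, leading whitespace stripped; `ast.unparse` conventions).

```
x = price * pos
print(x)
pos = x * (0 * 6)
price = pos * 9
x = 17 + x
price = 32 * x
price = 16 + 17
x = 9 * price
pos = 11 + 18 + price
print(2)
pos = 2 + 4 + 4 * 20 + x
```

Transformed code:
x = price * pos
print(x)
pos = x * 0
price = pos * 9
x = 17 + x
price = 32 * x
price = 33
x = 9 * price
pos = 29 + price
print(2)
pos = 86 + x

pos = x * 0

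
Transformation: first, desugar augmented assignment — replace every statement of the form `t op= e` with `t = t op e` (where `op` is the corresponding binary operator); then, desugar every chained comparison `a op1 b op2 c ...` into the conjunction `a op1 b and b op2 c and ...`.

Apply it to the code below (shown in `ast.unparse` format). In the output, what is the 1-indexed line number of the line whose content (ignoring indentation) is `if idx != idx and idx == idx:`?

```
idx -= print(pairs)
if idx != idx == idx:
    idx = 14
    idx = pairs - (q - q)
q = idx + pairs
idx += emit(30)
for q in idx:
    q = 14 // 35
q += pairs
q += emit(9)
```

2

Transformed code:
idx = idx - print(pairs)
if idx != idx and idx == idx:
    idx = 14
    idx = pairs - (q - q)
q = idx + pairs
idx = idx + emit(30)
for q in idx:
    q = 14 // 35
q = q + pairs
q = q + emit(9)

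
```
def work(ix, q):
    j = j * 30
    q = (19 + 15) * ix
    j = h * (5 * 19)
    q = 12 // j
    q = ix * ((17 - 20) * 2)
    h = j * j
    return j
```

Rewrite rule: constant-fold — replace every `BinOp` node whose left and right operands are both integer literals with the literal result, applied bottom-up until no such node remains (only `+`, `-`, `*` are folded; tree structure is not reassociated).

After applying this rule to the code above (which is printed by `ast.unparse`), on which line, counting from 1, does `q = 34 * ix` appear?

3

Transformed code:
def work(ix, q):
    j = j * 30
    q = 34 * ix
    j = h * 95
    q = 12 // j
    q = ix * -6
    h = j * j
    return j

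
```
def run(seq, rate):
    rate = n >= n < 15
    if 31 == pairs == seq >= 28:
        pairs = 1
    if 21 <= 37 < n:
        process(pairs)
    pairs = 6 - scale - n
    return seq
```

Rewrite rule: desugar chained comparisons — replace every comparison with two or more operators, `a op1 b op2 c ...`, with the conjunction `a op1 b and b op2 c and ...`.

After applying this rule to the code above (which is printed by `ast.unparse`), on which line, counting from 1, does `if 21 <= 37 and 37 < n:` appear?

5

Transformed code:
def run(seq, rate):
    rate = n >= n and n < 15
    if 31 == pairs and pairs == seq and (seq >= 28):
        pairs = 1
    if 21 <= 37 and 37 < n:
        process(pairs)
    pairs = 6 - scale - n
    return seq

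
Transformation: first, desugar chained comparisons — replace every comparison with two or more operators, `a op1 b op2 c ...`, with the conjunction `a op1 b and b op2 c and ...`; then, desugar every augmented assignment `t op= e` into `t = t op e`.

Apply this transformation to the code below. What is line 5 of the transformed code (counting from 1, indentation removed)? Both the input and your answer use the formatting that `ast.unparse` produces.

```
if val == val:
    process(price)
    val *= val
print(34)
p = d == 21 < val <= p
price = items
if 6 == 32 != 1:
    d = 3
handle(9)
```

p = d == 21 and 21 < val and (val <= p)

Transformed code:
if val == val:
    process(price)
    val = val * val
print(34)
p = d == 21 and 21 < val and (val <= p)
price = items
if 6 == 32 and 32 != 1:
    d = 3
handle(9)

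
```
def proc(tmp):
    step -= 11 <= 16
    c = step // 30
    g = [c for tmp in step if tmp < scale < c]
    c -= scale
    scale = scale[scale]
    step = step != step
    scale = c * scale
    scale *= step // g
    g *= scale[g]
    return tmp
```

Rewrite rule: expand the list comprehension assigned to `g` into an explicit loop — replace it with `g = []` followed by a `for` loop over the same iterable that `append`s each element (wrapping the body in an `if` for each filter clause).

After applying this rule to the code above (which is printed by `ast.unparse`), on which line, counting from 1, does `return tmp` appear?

Transformed code:
def proc(tmp):
    step -= 11 <= 16
    c = step // 30
    g = []
    for tmp in step:
        if tmp < scale < c:
            g.append(c)
    c -= scale
    scale = scale[scale]
    step = step != step
    scale = c * scale
    scale *= step // g
    g *= scale[g]
    return tmp

14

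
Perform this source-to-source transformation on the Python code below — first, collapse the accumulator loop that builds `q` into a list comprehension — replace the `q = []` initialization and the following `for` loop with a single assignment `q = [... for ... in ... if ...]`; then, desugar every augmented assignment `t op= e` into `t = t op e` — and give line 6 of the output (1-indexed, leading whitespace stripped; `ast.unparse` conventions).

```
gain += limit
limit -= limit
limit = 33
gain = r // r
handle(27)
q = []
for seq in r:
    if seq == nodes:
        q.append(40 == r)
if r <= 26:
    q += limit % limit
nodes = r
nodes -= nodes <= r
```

Transformed code:
gain = gain + limit
limit = limit - limit
limit = 33
gain = r // r
handle(27)
q = [40 == r for seq in r if seq == nodes]
if r <= 26:
    q = q + limit % limit
nodes = r
nodes = nodes - (nodes <= r)

q = [40 == r for seq in r if seq == nodes]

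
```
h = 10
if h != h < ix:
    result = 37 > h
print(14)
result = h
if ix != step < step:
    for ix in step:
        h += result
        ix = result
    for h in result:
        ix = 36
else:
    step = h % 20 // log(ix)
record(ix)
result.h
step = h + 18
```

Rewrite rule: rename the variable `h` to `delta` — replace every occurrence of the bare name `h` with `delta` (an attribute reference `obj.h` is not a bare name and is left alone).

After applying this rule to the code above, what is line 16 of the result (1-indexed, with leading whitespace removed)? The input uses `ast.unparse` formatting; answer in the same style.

step = delta + 18

Transformed code:
delta = 10
if delta != delta < ix:
    result = 37 > delta
print(14)
result = delta
if ix != step < step:
    for ix in step:
        delta += result
        ix = result
    for delta in result:
        ix = 36
else:
    step = delta % 20 // log(ix)
record(ix)
result.h
step = delta + 18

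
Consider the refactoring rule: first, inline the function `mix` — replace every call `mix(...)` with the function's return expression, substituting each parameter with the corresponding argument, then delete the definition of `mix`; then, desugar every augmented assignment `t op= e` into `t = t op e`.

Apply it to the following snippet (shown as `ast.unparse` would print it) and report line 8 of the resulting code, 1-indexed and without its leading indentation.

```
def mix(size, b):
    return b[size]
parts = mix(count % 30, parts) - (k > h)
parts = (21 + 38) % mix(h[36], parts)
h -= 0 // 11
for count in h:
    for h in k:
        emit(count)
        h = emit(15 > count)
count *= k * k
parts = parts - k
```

Transformed code:
parts = parts[count % 30] - (k > h)
parts = (21 + 38) % parts[h[36]]
h = h - 0 // 11
for count in h:
    for h in k:
        emit(count)
        h = emit(15 > count)
count = count * (k * k)
parts = parts - k

count = count * (k * k)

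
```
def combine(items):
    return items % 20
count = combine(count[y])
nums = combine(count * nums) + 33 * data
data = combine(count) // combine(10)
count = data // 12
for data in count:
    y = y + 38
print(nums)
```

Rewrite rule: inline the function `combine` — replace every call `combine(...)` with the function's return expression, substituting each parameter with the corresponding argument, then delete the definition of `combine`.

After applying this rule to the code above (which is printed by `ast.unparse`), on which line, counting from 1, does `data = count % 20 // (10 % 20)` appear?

3

Transformed code:
count = count[y] % 20
nums = count * nums % 20 + 33 * data
data = count % 20 // (10 % 20)
count = data // 12
for data in count:
    y = y + 38
print(nums)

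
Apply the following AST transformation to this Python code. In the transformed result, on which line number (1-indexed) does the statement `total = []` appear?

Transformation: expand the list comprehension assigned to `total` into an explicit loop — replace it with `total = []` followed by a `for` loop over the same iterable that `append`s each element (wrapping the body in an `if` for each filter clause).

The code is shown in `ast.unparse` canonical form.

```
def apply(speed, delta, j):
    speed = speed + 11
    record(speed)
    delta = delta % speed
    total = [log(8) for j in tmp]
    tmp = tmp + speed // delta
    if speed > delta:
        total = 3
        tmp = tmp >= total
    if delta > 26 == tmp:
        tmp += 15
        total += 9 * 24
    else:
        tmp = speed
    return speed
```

Transformed code:
def apply(speed, delta, j):
    speed = speed + 11
    record(speed)
    delta = delta % speed
    total = []
    for j in tmp:
        total.append(log(8))
    tmp = tmp + speed // delta
    if speed > delta:
        total = 3
        tmp = tmp >= total
    if delta > 26 == tmp:
        tmp += 15
        total += 9 * 24
    else:
        tmp = speed
    return speed

5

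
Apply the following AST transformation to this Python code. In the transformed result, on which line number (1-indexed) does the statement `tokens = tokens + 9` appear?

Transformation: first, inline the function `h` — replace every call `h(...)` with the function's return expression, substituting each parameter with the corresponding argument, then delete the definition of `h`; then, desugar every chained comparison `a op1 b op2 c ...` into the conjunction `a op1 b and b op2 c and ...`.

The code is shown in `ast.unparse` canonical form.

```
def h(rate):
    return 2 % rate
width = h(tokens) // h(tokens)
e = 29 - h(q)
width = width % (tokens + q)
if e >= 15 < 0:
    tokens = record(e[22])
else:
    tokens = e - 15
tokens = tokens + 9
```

Transformed code:
width = 2 % tokens // (2 % tokens)
e = 29 - 2 % q
width = width % (tokens + q)
if e >= 15 and 15 < 0:
    tokens = record(e[22])
else:
    tokens = e - 15
tokens = tokens + 9

8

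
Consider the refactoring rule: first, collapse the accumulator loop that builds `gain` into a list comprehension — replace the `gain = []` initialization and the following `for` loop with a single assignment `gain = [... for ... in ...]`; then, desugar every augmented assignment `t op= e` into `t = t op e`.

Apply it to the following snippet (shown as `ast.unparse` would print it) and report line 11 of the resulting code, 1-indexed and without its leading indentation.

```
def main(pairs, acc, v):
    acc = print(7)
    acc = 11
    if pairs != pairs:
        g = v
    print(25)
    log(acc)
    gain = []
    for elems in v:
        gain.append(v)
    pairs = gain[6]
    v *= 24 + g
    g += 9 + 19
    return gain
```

Transformed code:
def main(pairs, acc, v):
    acc = print(7)
    acc = 11
    if pairs != pairs:
        g = v
    print(25)
    log(acc)
    gain = [v for elems in v]
    pairs = gain[6]
    v = v * (24 + g)
    g = g + (9 + 19)
    return gain

g = g + (9 + 19)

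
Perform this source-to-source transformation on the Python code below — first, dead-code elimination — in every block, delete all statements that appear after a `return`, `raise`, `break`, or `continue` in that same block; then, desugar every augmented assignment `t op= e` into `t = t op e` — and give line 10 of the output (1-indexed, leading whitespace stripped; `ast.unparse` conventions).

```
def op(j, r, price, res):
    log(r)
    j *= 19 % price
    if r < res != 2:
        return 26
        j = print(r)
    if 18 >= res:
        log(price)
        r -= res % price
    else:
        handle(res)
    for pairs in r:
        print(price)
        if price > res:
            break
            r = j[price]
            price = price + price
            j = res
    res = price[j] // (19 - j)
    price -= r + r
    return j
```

handle(res)

Transformed code:
def op(j, r, price, res):
    log(r)
    j = j * (19 % price)
    if r < res != 2:
        return 26
    if 18 >= res:
        log(price)
        r = r - res % price
    else:
        handle(res)
    for pairs in r:
        print(price)
        if price > res:
            break
    res = price[j] // (19 - j)
    price = price - (r + r)
    return j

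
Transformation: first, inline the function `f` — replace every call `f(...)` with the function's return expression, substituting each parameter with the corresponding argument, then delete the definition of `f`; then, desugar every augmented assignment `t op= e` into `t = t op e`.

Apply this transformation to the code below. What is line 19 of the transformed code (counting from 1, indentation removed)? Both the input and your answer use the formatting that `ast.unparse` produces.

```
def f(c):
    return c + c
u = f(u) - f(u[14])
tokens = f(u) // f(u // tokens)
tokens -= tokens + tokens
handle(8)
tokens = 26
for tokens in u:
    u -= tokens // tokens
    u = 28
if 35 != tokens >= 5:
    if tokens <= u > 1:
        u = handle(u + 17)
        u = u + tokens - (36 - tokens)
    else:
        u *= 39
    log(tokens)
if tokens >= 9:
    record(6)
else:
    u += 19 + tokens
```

Transformed code:
u = u + u - (u[14] + u[14])
tokens = (u + u) // (u // tokens + u // tokens)
tokens = tokens - (tokens + tokens)
handle(8)
tokens = 26
for tokens in u:
    u = u - tokens // tokens
    u = 28
if 35 != tokens >= 5:
    if tokens <= u > 1:
        u = handle(u + 17)
        u = u + tokens - (36 - tokens)
    else:
        u = u * 39
    log(tokens)
if tokens >= 9:
    record(6)
else:
    u = u + (19 + tokens)

u = u + (19 + tokens)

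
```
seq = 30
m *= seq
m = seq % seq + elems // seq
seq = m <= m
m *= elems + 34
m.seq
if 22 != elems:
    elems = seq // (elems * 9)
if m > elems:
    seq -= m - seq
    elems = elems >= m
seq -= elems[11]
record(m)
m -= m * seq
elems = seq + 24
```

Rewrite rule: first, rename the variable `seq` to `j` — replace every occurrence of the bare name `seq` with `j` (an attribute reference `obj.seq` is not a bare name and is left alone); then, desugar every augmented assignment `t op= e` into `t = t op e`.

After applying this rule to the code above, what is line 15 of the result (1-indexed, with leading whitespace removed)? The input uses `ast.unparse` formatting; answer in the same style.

Transformed code:
j = 30
m = m * j
m = j % j + elems // j
j = m <= m
m = m * (elems + 34)
m.seq
if 22 != elems:
    elems = j // (elems * 9)
if m > elems:
    j = j - (m - j)
    elems = elems >= m
j = j - elems[11]
record(m)
m = m - m * j
elems = j + 24

elems = j + 24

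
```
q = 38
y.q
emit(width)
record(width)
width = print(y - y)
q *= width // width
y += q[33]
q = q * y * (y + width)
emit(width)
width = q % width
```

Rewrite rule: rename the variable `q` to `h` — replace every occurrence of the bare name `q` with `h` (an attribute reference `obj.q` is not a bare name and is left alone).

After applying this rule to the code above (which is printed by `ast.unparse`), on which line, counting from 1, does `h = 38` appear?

1

Transformed code:
h = 38
y.q
emit(width)
record(width)
width = print(y - y)
h *= width // width
y += h[33]
h = h * y * (y + width)
emit(width)
width = h % width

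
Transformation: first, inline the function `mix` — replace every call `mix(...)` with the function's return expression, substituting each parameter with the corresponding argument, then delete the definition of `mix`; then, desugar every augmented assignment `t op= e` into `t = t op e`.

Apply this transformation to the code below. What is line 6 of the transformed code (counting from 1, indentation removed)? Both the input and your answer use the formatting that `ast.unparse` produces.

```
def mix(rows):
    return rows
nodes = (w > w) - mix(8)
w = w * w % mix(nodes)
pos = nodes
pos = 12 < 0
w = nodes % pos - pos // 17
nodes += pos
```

Transformed code:
nodes = (w > w) - 8
w = w * w % nodes
pos = nodes
pos = 12 < 0
w = nodes % pos - pos // 17
nodes = nodes + pos

nodes = nodes + pos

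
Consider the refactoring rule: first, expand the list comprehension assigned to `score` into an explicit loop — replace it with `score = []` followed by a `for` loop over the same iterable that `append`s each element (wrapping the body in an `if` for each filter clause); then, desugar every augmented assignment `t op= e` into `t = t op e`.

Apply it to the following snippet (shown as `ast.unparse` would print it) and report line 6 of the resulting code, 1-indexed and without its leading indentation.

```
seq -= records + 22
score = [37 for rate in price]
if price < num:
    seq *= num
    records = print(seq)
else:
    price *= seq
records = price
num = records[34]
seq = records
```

Transformed code:
seq = seq - (records + 22)
score = []
for rate in price:
    score.append(37)
if price < num:
    seq = seq * num
    records = print(seq)
else:
    price = price * seq
records = price
num = records[34]
seq = records

seq = seq * num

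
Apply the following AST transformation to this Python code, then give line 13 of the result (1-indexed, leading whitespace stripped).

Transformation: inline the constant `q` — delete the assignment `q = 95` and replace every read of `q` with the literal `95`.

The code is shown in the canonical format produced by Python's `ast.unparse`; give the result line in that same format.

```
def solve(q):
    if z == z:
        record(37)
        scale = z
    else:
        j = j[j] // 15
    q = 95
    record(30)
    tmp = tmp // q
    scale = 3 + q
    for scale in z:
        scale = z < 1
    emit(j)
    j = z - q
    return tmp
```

Transformed code:
def solve(q):
    if z == z:
        record(37)
        scale = z
    else:
        j = j[j] // 15
    record(30)
    tmp = tmp // 95
    scale = 3 + 95
    for scale in z:
        scale = z < 1
    emit(j)
    j = z - 95
    return tmp

j = z - 95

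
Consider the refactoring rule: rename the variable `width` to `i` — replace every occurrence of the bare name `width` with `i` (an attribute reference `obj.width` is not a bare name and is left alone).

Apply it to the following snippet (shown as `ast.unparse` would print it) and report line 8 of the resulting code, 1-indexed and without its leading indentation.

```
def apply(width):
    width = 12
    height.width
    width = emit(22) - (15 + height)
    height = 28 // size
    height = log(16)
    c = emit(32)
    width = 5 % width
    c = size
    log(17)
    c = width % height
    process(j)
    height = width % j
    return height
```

Transformed code:
def apply(i):
    i = 12
    height.width
    i = emit(22) - (15 + height)
    height = 28 // size
    height = log(16)
    c = emit(32)
    i = 5 % i
    c = size
    log(17)
    c = i % height
    process(j)
    height = i % j
    return height

i = 5 % i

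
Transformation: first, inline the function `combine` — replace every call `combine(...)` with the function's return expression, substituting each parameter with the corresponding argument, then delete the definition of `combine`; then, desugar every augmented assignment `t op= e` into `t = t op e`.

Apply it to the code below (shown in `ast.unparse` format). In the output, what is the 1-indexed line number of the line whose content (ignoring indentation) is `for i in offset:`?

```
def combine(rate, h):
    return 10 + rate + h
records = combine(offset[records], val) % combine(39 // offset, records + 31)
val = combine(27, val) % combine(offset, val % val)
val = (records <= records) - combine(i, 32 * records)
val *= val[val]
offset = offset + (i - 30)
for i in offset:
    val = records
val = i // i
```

6

Transformed code:
records = (10 + offset[records] + val) % (10 + 39 // offset + (records + 31))
val = (10 + 27 + val) % (10 + offset + val % val)
val = (records <= records) - (10 + i + 32 * records)
val = val * val[val]
offset = offset + (i - 30)
for i in offset:
    val = records
val = i // i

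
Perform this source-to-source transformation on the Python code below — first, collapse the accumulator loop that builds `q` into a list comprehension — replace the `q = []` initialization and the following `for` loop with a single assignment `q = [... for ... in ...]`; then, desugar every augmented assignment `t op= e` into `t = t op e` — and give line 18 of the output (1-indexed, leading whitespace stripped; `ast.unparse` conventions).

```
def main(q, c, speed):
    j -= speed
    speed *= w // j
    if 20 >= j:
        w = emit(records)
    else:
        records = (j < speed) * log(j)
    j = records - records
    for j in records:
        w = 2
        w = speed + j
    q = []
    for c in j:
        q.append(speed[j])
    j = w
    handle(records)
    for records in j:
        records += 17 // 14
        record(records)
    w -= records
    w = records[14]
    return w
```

w = w - records

Transformed code:
def main(q, c, speed):
    j = j - speed
    speed = speed * (w // j)
    if 20 >= j:
        w = emit(records)
    else:
        records = (j < speed) * log(j)
    j = records - records
    for j in records:
        w = 2
        w = speed + j
    q = [speed[j] for c in j]
    j = w
    handle(records)
    for records in j:
        records = records + 17 // 14
        record(records)
    w = w - records
    w = records[14]
    return w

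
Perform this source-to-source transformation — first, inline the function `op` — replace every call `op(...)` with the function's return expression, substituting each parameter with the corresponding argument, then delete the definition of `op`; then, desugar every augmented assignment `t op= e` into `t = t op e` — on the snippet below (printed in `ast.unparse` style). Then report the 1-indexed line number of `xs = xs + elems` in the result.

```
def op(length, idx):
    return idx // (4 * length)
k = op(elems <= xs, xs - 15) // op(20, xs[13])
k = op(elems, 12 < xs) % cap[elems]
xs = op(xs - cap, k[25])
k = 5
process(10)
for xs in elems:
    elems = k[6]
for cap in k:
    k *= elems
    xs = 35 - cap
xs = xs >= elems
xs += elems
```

12

Transformed code:
k = (xs - 15) // (4 * (elems <= xs)) // (xs[13] // (4 * 20))
k = (12 < xs) // (4 * elems) % cap[elems]
xs = k[25] // (4 * (xs - cap))
k = 5
process(10)
for xs in elems:
    elems = k[6]
for cap in k:
    k = k * elems
    xs = 35 - cap
xs = xs >= elems
xs = xs + elems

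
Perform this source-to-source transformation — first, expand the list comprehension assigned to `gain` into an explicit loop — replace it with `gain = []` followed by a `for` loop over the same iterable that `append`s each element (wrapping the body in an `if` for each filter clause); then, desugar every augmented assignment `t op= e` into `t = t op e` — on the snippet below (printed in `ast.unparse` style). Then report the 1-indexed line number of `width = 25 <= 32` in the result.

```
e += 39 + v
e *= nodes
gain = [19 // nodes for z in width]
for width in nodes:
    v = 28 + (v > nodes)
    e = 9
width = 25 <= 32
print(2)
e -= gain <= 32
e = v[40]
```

Transformed code:
e = e + (39 + v)
e = e * nodes
gain = []
for z in width:
    gain.append(19 // nodes)
for width in nodes:
    v = 28 + (v > nodes)
    e = 9
width = 25 <= 32
print(2)
e = e - (gain <= 32)
e = v[40]

9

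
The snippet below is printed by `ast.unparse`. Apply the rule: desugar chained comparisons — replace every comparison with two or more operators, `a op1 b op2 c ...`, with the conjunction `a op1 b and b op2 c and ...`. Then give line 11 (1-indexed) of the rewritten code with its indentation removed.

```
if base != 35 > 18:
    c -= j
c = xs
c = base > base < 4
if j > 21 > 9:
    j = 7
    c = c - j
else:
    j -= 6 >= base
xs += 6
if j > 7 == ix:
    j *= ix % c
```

Transformed code:
if base != 35 and 35 > 18:
    c -= j
c = xs
c = base > base and base < 4
if j > 21 and 21 > 9:
    j = 7
    c = c - j
else:
    j -= 6 >= base
xs += 6
if j > 7 and 7 == ix:
    j *= ix % c

if j > 7 and 7 == ix:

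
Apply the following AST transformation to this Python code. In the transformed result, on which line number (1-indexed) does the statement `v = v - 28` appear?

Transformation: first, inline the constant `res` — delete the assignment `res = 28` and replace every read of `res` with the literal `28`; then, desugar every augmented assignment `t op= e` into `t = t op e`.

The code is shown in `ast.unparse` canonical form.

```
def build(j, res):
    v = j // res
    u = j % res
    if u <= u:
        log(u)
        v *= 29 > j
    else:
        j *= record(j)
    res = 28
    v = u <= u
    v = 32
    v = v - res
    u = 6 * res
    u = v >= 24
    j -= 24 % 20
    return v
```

Transformed code:
def build(j, res):
    v = j // 28
    u = j % 28
    if u <= u:
        log(u)
        v = v * (29 > j)
    else:
        j = j * record(j)
    v = u <= u
    v = 32
    v = v - 28
    u = 6 * 28
    u = v >= 24
    j = j - 24 % 20
    return v

11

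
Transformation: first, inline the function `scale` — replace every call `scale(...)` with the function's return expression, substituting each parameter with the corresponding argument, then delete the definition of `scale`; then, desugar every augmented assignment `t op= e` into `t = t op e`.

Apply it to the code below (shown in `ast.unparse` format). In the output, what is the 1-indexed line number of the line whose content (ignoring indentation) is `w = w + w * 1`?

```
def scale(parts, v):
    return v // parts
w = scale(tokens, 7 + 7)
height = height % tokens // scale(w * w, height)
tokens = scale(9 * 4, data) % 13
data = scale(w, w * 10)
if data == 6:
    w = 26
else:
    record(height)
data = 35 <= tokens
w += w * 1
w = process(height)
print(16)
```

Transformed code:
w = (7 + 7) // tokens
height = height % tokens // (height // (w * w))
tokens = data // (9 * 4) % 13
data = w * 10 // w
if data == 6:
    w = 26
else:
    record(height)
data = 35 <= tokens
w = w + w * 1
w = process(height)
print(16)

10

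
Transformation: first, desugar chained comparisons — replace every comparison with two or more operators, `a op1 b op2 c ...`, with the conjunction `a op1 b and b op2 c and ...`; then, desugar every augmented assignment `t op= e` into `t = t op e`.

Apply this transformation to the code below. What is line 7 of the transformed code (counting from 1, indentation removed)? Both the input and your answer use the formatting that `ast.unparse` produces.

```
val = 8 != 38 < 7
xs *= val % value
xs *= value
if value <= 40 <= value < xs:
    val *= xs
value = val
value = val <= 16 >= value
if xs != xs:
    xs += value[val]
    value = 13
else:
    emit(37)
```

Transformed code:
val = 8 != 38 and 38 < 7
xs = xs * (val % value)
xs = xs * value
if value <= 40 and 40 <= value and (value < xs):
    val = val * xs
value = val
value = val <= 16 and 16 >= value
if xs != xs:
    xs = xs + value[val]
    value = 13
else:
    emit(37)

value = val <= 16 and 16 >= value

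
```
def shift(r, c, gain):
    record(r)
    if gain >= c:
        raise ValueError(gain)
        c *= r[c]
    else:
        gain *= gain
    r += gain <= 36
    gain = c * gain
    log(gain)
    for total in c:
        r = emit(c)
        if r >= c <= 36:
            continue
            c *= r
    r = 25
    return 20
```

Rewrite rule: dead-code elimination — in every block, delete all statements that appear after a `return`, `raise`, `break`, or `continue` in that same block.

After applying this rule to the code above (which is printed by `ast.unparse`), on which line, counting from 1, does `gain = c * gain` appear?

8

Transformed code:
def shift(r, c, gain):
    record(r)
    if gain >= c:
        raise ValueError(gain)
    else:
        gain *= gain
    r += gain <= 36
    gain = c * gain
    log(gain)
    for total in c:
        r = emit(c)
        if r >= c <= 36:
            continue
    r = 25
    return 20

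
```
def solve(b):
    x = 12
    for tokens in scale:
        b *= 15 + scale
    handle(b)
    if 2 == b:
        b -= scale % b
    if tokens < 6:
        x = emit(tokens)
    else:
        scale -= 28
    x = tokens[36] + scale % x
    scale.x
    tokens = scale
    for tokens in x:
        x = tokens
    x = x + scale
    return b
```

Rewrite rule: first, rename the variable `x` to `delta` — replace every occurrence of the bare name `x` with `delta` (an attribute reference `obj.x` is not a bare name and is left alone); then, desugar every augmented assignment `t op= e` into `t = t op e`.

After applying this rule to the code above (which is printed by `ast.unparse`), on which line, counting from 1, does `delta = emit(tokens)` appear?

Transformed code:
def solve(b):
    delta = 12
    for tokens in scale:
        b = b * (15 + scale)
    handle(b)
    if 2 == b:
        b = b - scale % b
    if tokens < 6:
        delta = emit(tokens)
    else:
        scale = scale - 28
    delta = tokens[36] + scale % delta
    scale.x
    tokens = scale
    for tokens in delta:
        delta = tokens
    delta = delta + scale
    return b

9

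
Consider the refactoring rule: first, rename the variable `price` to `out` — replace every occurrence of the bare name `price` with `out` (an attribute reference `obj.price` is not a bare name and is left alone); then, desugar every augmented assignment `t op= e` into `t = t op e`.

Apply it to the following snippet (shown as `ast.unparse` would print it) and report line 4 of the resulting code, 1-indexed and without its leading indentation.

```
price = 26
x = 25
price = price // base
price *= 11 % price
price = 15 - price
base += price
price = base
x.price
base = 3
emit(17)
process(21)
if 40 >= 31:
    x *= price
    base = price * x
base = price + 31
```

out = out * (11 % out)

Transformed code:
out = 26
x = 25
out = out // base
out = out * (11 % out)
out = 15 - out
base = base + out
out = base
x.price
base = 3
emit(17)
process(21)
if 40 >= 31:
    x = x * out
    base = out * x
base = out + 31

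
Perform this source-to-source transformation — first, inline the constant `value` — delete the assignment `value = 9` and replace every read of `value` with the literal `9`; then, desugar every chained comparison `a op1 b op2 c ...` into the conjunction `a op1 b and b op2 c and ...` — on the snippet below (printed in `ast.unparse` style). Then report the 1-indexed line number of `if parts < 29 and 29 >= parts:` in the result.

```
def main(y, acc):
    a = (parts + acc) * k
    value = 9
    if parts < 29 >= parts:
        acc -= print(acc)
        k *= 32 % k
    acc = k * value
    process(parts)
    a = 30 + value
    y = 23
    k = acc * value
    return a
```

Transformed code:
def main(y, acc):
    a = (parts + acc) * k
    if parts < 29 and 29 >= parts:
        acc -= print(acc)
        k *= 32 % k
    acc = k * 9
    process(parts)
    a = 30 + 9
    y = 23
    k = acc * 9
    return a

3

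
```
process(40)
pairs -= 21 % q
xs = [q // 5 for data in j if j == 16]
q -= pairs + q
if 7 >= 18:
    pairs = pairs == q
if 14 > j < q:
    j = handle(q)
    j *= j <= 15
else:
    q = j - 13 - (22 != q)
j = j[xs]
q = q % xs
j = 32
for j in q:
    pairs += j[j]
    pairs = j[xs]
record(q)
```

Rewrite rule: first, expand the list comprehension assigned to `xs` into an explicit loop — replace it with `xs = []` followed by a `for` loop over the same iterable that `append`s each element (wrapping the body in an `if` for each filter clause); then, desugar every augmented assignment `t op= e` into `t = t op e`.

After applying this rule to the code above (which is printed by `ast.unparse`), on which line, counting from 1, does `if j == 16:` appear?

5

Transformed code:
process(40)
pairs = pairs - 21 % q
xs = []
for data in j:
    if j == 16:
        xs.append(q // 5)
q = q - (pairs + q)
if 7 >= 18:
    pairs = pairs == q
if 14 > j < q:
    j = handle(q)
    j = j * (j <= 15)
else:
    q = j - 13 - (22 != q)
j = j[xs]
q = q % xs
j = 32
for j in q:
    pairs = pairs + j[j]
    pairs = j[xs]
record(q)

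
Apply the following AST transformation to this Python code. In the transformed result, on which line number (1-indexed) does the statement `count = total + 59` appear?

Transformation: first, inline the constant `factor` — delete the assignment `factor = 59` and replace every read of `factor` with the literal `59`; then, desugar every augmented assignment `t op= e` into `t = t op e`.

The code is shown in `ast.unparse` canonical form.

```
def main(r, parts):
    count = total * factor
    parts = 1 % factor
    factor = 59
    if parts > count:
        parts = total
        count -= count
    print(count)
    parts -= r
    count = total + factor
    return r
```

Transformed code:
def main(r, parts):
    count = total * 59
    parts = 1 % 59
    if parts > count:
        parts = total
        count = count - count
    print(count)
    parts = parts - r
    count = total + 59
    return r

9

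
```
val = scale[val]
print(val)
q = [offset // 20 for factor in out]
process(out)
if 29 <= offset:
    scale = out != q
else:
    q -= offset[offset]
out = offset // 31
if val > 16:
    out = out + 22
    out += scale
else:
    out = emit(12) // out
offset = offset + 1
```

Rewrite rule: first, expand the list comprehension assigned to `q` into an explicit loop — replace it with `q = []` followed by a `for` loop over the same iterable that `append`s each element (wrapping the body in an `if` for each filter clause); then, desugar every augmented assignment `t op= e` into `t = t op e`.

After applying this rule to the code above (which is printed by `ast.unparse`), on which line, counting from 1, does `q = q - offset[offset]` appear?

Transformed code:
val = scale[val]
print(val)
q = []
for factor in out:
    q.append(offset // 20)
process(out)
if 29 <= offset:
    scale = out != q
else:
    q = q - offset[offset]
out = offset // 31
if val > 16:
    out = out + 22
    out = out + scale
else:
    out = emit(12) // out
offset = offset + 1

10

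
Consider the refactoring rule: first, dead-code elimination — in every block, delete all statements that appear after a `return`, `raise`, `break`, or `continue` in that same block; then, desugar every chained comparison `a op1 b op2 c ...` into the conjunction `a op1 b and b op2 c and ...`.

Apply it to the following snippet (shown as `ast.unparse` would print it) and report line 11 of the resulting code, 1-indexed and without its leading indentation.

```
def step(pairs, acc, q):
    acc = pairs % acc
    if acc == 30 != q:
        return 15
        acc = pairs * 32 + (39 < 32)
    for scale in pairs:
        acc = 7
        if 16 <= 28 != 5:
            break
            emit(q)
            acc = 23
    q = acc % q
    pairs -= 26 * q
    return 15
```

Transformed code:
def step(pairs, acc, q):
    acc = pairs % acc
    if acc == 30 and 30 != q:
        return 15
    for scale in pairs:
        acc = 7
        if 16 <= 28 and 28 != 5:
            break
    q = acc % q
    pairs -= 26 * q
    return 15

return 15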